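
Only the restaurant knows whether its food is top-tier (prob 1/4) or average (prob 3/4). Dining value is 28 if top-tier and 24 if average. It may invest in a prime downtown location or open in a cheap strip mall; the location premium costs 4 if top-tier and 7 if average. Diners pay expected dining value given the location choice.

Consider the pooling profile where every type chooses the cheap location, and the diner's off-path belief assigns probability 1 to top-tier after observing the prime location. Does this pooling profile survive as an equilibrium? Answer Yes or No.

On path, the diner holds the prior and pays 1/4·28 + 3/4·24 = 25. Off path (the prime location), believing top-tier, it pays 28.
top-tier: the cheap location nets 25; the prime location nets 28 − 4 = 24. top-tier stays.
average: the cheap location nets 25; the prime location nets 28 − 7 = 21. average stays.
No type deviates, so pooling is sustained.

Yes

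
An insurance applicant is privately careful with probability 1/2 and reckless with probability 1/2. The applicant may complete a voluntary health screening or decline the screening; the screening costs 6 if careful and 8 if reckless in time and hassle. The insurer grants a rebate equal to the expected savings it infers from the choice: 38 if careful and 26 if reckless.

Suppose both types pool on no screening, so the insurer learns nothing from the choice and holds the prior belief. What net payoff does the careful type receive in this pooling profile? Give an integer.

32

Pooled rebate = 1/2·38 + 1/2·26 = 32.
careful pays no cost for no screening, so net payoff = 32.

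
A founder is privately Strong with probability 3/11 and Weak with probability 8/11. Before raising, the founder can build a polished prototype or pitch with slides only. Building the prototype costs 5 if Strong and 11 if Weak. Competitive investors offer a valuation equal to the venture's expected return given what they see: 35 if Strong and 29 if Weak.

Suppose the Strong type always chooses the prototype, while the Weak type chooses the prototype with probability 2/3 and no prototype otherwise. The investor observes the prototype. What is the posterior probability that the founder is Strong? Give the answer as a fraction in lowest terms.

9/25

P(the prototype) = (3/11)·1 + (8/11)·(2/3) = 25/33.
By Bayes' rule, P(Strong | the prototype) = (3/11) / (25/33) = 9/25.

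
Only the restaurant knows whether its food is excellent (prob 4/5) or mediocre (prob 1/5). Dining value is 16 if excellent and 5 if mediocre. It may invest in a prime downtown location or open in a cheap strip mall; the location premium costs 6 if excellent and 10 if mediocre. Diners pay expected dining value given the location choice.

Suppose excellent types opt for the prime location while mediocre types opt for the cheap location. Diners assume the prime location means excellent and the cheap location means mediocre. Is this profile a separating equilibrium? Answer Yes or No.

Under these beliefs, the prime location earns price premium 16 and the cheap location earns price premium 5.
excellent: the prime location nets 16 − 6 = 10; the cheap location nets 5. excellent prefers the prime location.
mediocre: the prime location nets 16 − 10 = 6; the cheap location nets 5. mediocre would deviate to the prime location.
mediocre has a profitable deviation, so the profile is not an equilibrium.

No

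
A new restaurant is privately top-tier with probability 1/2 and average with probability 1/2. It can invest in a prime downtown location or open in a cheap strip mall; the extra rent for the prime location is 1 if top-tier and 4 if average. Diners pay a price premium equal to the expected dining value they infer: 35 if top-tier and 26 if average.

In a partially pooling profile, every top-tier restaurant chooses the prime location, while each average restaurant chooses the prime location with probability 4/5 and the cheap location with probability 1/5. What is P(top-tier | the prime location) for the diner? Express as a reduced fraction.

P(the prime location) = (1/2)·1 + (1/2)·(4/5) = 9/10.
By Bayes' rule, P(top-tier | the prime location) = (1/2) / (9/10) = 5/9.

5/9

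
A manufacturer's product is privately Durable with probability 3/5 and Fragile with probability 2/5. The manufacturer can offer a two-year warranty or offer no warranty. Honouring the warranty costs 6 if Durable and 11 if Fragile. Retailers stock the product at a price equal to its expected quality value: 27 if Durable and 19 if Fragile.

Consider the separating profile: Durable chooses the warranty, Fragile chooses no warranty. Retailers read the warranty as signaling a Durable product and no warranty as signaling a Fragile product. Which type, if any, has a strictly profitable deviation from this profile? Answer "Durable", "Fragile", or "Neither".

The warranty pays 27; no warranty pays 19.
Durable: assigned the warranty, nets 27 − 6 = 21; deviating to no warranty nets 19.
Fragile: assigned no warranty, nets 19; deviating to the warranty nets 27 − 11 = 16.
Both types strictly prefer their assigned action; no profitable deviation.

Neither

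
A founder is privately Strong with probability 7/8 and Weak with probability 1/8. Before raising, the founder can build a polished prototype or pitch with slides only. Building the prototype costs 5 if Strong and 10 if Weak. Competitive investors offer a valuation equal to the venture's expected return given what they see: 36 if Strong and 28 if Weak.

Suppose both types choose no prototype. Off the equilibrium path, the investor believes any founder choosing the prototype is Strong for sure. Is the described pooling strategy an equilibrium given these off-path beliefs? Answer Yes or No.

On path, the investor holds the prior and pays 7/8·36 + 1/8·28 = 35. Off path (the prototype), believing Strong, it pays 36.
Strong: no prototype nets 35; the prototype nets 36 − 5 = 31. Strong stays.
Weak: no prototype nets 35; the prototype nets 36 − 10 = 26. Weak stays.
No type deviates, so pooling is sustained.

Yes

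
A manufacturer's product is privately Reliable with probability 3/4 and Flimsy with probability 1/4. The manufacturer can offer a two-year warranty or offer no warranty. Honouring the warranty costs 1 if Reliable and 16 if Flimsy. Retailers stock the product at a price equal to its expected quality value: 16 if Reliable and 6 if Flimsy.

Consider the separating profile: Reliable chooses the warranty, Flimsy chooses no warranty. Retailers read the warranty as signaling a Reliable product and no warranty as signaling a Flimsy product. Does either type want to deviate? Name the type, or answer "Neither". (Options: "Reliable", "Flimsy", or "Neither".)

Neither

The warranty pays 16; no warranty pays 6.
Reliable: assigned the warranty, nets 16 − 1 = 15; deviating to no warranty nets 6.
Flimsy: assigned no warranty, nets 6; deviating to the warranty nets 16 − 16 = 0.
Both types strictly prefer their assigned action; no profitable deviation.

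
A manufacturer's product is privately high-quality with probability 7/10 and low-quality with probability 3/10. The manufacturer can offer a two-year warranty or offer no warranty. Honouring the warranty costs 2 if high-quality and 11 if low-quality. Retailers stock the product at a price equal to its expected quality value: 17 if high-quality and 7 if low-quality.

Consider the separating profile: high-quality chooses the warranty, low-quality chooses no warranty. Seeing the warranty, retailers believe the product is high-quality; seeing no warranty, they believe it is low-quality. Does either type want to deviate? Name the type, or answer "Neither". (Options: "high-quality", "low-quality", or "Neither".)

The warranty pays 17; no warranty pays 7.
high-quality: assigned the warranty, nets 17 − 2 = 15; deviating to no warranty nets 7.
low-quality: assigned no warranty, nets 7; deviating to the warranty nets 17 − 11 = 6.
Both types strictly prefer their assigned action; no profitable deviation.

Neither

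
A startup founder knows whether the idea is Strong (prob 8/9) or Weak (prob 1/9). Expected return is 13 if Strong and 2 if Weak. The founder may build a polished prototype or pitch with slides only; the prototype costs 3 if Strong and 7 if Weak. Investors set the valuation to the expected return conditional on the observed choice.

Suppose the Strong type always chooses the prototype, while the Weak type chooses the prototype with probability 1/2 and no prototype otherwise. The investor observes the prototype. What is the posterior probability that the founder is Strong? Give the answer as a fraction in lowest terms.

16/17

P(the prototype) = (8/9)·1 + (1/9)·(1/2) = 17/18.
By Bayes' rule, P(Strong | the prototype) = (8/9) / (17/18) = 16/17.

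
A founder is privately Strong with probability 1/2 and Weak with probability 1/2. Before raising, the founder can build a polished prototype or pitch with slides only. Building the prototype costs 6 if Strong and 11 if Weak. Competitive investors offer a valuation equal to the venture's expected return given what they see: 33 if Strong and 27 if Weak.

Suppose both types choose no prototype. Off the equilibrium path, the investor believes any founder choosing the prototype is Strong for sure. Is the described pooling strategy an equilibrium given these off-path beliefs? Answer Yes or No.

On path, the investor holds the prior and pays 1/2·33 + 1/2·27 = 30. Off path (the prototype), believing Strong, it pays 33.
Strong: no prototype nets 30; the prototype nets 33 − 6 = 27. Strong stays.
Weak: no prototype nets 30; the prototype nets 33 − 11 = 22. Weak stays.
No type deviates, so pooling is sustained.

Yes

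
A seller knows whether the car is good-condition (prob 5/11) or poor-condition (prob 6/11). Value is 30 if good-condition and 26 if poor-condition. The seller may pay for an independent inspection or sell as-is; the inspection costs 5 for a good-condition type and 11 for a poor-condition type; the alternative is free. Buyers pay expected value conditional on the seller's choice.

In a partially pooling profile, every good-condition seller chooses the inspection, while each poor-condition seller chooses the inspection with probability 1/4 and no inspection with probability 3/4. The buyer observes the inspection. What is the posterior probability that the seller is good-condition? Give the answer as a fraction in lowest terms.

P(the inspection) = (5/11)·1 + (6/11)·(1/4) = 13/22.
By Bayes' rule, P(good-condition | the inspection) = (5/11) / (13/22) = 10/13.

10/13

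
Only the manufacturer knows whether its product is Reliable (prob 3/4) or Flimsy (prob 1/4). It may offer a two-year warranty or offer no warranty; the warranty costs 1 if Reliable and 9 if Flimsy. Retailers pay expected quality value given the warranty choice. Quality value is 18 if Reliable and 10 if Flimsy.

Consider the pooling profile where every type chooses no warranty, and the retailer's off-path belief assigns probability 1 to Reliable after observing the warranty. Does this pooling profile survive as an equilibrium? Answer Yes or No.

On path, the retailer holds the prior and pays 3/4·18 + 1/4·10 = 16. Off path (the warranty), believing Reliable, it pays 18.
Reliable: no warranty nets 16; the warranty nets 18 − 1 = 17. Reliable would deviate.
Flimsy: no warranty nets 16; the warranty nets 18 − 9 = 9. Flimsy stays.
A type deviates, so pooling fails.

No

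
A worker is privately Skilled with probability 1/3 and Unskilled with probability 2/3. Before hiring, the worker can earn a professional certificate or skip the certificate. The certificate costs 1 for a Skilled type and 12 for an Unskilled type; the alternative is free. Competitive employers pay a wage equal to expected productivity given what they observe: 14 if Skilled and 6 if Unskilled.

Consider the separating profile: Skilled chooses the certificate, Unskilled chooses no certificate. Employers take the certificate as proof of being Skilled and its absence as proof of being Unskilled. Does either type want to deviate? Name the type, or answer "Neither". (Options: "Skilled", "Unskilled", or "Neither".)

The certificate pays 14; no certificate pays 6.
Skilled: assigned the certificate, nets 14 − 1 = 13; deviating to no certificate nets 6.
Unskilled: assigned no certificate, nets 6; deviating to the certificate nets 14 − 12 = 2.
Both types strictly prefer their assigned action; no profitable deviation.

Neither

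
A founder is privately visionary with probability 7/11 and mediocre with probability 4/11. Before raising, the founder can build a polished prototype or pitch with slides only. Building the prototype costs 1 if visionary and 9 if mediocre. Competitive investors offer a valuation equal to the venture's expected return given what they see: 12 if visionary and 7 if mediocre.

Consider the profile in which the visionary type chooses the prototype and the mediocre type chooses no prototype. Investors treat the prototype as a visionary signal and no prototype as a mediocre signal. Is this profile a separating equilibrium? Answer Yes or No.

Yes

Under these beliefs, the prototype earns valuation 12 and no prototype earns valuation 7.
visionary: the prototype nets 12 − 1 = 11; no prototype nets 7. visionary prefers the prototype.
mediocre: the prototype nets 12 − 9 = 3; no prototype nets 7. mediocre prefers no prototype.
Neither type deviates, so the separating profile is an equilibrium.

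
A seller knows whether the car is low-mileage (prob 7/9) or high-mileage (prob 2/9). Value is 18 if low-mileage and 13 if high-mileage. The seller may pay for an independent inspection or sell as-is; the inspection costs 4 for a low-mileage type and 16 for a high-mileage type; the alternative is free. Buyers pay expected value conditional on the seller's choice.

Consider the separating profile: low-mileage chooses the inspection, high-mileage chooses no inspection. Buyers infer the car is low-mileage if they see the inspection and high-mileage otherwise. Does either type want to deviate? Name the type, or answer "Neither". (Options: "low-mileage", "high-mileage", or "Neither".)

Neither

The inspection pays 18; no inspection pays 13.
low-mileage: assigned the inspection, nets 18 − 4 = 14; deviating to no inspection nets 13.
high-mileage: assigned no inspection, nets 13; deviating to the inspection nets 18 − 16 = 2.
Both types strictly prefer their assigned action; no profitable deviation.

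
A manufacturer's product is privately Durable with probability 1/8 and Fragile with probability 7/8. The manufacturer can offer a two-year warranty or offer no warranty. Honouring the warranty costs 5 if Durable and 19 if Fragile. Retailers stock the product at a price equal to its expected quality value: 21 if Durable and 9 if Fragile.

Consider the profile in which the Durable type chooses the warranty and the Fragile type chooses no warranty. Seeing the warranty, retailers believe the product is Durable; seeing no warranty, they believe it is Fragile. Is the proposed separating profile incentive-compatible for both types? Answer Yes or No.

Under these beliefs, the warranty earns price 21 and no warranty earns price 9.
Durable: the warranty nets 21 − 5 = 16; no warranty nets 9. Durable prefers the warranty.
Fragile: the warranty nets 21 − 19 = 2; no warranty nets 9. Fragile prefers no warranty.
Neither type deviates, so the separating profile is an equilibrium.

Yes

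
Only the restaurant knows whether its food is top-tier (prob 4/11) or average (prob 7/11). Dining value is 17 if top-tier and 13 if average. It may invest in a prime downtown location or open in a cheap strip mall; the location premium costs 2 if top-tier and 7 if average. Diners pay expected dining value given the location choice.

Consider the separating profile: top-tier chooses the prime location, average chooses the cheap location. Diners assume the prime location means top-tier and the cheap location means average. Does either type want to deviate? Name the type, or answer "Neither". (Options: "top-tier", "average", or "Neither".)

The prime location pays 17; the cheap location pays 13.
top-tier: assigned the prime location, nets 17 − 2 = 15; deviating to the cheap location nets 13.
average: assigned the cheap location, nets 13; deviating to the prime location nets 17 − 7 = 10.
Both types strictly prefer their assigned action; no profitable deviation.

Neither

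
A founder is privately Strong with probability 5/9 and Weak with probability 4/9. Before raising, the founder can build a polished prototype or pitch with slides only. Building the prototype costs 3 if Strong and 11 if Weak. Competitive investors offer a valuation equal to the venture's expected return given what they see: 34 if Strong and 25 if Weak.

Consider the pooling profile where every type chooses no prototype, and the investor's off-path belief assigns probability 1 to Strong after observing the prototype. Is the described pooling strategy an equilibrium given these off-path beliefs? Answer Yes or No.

No

On path, the investor holds the prior and pays 5/9·34 + 4/9·25 = 30. Off path (the prototype), believing Strong, it pays 34.
Strong: no prototype nets 30; the prototype nets 34 − 3 = 31. Strong would deviate.
Weak: no prototype nets 30; the prototype nets 34 − 11 = 23. Weak stays.
A type deviates, so pooling fails.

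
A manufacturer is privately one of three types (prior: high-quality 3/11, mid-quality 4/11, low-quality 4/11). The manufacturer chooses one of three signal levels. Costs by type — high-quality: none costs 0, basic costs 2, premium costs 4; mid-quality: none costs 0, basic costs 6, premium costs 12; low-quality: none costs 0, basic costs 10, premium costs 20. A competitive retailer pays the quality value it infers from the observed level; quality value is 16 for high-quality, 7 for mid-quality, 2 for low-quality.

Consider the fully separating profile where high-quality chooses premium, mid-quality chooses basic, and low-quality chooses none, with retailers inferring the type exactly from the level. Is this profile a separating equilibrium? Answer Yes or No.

No

Separating prices: premium → 16, basic → 7, none → 2.
high-quality (assigned premium): none: 2 − 0 = 2; basic: 7 − 2 = 5; premium: 16 − 4 = 12. high-quality stays.
mid-quality (assigned basic): none: 2 − 0 = 2; basic: 7 − 6 = 1; premium: 16 − 12 = 4. mid-quality prefers premium.
low-quality (assigned none): none: 2 − 0 = 2; basic: 7 − 10 = -3; premium: 16 − 20 = -4. low-quality stays.
At least one type deviates; the separating profile fails.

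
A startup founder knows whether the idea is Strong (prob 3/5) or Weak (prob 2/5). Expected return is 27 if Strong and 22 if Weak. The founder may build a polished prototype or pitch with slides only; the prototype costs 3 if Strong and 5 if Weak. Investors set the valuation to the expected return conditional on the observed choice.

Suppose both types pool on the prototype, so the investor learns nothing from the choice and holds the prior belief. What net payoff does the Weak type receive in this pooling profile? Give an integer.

20

Pooled valuation = 3/5·27 + 2/5·22 = 25.
Weak pays cost 5 for the prototype, so net payoff = 25 − 5 = 20.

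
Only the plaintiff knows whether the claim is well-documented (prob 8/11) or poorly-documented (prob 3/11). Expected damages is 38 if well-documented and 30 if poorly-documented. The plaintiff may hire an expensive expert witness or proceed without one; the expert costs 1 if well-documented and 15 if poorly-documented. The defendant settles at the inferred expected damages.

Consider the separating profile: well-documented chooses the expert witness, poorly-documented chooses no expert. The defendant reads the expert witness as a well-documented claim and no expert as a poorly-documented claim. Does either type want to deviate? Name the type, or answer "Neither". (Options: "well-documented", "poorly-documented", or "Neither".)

Neither

The expert witness pays 38; no expert pays 30.
well-documented: assigned the expert witness, nets 38 − 1 = 37; deviating to no expert nets 30.
poorly-documented: assigned no expert, nets 30; deviating to the expert witness nets 38 − 15 = 23.
Both types strictly prefer their assigned action; no profitable deviation.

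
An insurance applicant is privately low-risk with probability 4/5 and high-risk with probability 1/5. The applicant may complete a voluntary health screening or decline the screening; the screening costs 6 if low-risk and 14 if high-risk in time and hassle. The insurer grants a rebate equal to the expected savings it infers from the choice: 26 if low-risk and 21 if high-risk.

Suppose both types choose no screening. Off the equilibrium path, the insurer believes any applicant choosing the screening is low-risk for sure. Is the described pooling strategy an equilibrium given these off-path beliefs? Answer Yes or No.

Yes

On path, the insurer holds the prior and pays 4/5·26 + 1/5·21 = 25. Off path (the screening), believing low-risk, it pays 26.
low-risk: no screening nets 25; the screening nets 26 − 6 = 20. low-risk stays.
high-risk: no screening nets 25; the screening nets 26 − 14 = 12. high-risk stays.
No type deviates, so pooling is sustained.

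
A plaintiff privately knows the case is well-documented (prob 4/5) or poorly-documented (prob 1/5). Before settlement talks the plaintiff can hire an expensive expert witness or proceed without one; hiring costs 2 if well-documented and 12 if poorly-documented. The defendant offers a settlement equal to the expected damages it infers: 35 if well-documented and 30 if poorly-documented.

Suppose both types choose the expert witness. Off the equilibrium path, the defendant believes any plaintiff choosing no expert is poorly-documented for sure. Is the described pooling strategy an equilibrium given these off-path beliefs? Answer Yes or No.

No

On path, the defendant holds the prior and pays 4/5·35 + 1/5·30 = 34. Off path (no expert), believing poorly-documented, it pays 30.
well-documented: the expert witness nets 34 − 2 = 32; no expert nets 30. well-documented stays.
poorly-documented: the expert witness nets 34 − 12 = 22; no expert nets 30. poorly-documented would deviate.
A type deviates, so pooling fails.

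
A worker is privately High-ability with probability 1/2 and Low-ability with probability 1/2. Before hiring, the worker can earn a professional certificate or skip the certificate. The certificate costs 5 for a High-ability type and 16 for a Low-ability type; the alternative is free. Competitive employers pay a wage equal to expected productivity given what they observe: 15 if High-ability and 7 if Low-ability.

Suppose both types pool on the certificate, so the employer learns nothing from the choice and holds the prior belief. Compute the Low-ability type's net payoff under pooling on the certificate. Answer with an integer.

Pooled wage = 1/2·15 + 1/2·7 = 11.
Low-ability pays cost 16 for the certificate, so net payoff = 11 − 16 = -5.

-5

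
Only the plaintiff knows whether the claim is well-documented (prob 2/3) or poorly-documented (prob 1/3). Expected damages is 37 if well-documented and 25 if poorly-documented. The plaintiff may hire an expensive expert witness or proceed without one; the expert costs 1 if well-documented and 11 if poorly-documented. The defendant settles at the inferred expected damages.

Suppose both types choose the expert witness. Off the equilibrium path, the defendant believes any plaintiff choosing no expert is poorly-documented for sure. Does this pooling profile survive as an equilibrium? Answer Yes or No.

On path, the defendant holds the prior and pays 2/3·37 + 1/3·25 = 33. Off path (no expert), believing poorly-documented, it pays 25.
well-documented: the expert witness nets 33 − 1 = 32; no expert nets 25. well-documented stays.
poorly-documented: the expert witness nets 33 − 11 = 22; no expert nets 25. poorly-documented would deviate.
A type deviates, so pooling fails.

No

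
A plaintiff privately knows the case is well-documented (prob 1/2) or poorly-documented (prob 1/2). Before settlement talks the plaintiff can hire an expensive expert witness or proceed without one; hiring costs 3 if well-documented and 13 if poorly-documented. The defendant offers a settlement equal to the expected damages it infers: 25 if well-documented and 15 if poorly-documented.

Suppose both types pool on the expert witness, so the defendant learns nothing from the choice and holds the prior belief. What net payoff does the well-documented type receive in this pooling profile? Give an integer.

Pooled settlement = 1/2·25 + 1/2·15 = 20.
well-documented pays cost 3 for the expert witness, so net payoff = 20 − 3 = 17.

17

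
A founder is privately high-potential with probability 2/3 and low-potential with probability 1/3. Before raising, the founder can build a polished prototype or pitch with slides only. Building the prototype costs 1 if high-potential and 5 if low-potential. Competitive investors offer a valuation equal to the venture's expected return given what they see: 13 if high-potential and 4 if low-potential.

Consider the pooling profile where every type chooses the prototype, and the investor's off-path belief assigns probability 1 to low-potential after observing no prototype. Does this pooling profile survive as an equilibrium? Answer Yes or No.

Yes

On path, the investor holds the prior and pays 2/3·13 + 1/3·4 = 10. Off path (no prototype), believing low-potential, it pays 4.
high-potential: the prototype nets 10 − 1 = 9; no prototype nets 4. high-potential stays.
low-potential: the prototype nets 10 − 5 = 5; no prototype nets 4. low-potential stays.
No type deviates, so pooling is sustained.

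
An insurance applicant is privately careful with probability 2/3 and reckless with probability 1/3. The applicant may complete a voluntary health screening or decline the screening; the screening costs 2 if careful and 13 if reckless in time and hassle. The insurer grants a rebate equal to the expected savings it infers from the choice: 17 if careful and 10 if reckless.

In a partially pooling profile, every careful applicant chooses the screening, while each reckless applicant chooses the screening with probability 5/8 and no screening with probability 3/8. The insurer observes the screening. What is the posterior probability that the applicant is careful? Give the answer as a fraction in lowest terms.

P(the screening) = (2/3)·1 + (1/3)·(5/8) = 7/8.
By Bayes' rule, P(careful | the screening) = (2/3) / (7/8) = 16/21.

16/21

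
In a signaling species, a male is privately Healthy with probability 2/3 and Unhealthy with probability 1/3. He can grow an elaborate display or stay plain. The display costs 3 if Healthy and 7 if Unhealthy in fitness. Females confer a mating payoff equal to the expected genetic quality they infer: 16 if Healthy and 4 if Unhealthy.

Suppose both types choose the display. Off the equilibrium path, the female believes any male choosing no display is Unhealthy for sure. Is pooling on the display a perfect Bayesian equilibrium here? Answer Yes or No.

On path, the female holds the prior and pays 2/3·16 + 1/3·4 = 12. Off path (no display), believing Unhealthy, it pays 4.
Healthy: the display nets 12 − 3 = 9; no display nets 4. Healthy stays.
Unhealthy: the display nets 12 − 7 = 5; no display nets 4. Unhealthy stays.
No type deviates, so pooling is sustained.

Yes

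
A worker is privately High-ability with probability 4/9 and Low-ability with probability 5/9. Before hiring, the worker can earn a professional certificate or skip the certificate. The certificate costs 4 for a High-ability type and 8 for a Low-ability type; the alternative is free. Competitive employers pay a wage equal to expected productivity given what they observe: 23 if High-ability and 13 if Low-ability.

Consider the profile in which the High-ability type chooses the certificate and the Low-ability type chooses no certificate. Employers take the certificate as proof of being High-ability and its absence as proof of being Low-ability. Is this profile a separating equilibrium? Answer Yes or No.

No

Under these beliefs, the certificate earns wage 23 and no certificate earns wage 13.
High-ability: the certificate nets 23 − 4 = 19; no certificate nets 13. High-ability prefers the certificate.
Low-ability: the certificate nets 23 − 8 = 15; no certificate nets 13. Low-ability would deviate to the certificate.
Low-ability has a profitable deviation, so the profile is not an equilibrium.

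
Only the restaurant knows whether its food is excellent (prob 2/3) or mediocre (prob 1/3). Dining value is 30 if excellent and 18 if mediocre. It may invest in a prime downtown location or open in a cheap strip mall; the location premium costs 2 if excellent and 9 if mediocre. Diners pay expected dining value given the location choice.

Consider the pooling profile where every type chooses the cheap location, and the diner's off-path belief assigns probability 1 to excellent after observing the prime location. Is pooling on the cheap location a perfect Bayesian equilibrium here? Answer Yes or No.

No

On path, the diner holds the prior and pays 2/3·30 + 1/3·18 = 26. Off path (the prime location), believing excellent, it pays 30.
excellent: the cheap location nets 26; the prime location nets 30 − 2 = 28. excellent would deviate.
mediocre: the cheap location nets 26; the prime location nets 30 − 9 = 21. mediocre stays.
A type deviates, so pooling fails.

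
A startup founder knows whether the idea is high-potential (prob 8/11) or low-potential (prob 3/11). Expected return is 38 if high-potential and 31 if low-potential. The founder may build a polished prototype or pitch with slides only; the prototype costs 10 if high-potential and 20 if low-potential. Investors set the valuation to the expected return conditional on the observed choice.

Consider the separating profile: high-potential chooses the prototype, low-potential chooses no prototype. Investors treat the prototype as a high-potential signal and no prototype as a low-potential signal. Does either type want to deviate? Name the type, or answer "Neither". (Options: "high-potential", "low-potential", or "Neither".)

high-potential

The prototype pays 38; no prototype pays 31.
high-potential: assigned the prototype, nets 38 − 10 = 28; deviating to no prototype nets 31.
low-potential: assigned no prototype, nets 31; deviating to the prototype nets 38 − 20 = 18.
The high-potential type gains 3 by deviating.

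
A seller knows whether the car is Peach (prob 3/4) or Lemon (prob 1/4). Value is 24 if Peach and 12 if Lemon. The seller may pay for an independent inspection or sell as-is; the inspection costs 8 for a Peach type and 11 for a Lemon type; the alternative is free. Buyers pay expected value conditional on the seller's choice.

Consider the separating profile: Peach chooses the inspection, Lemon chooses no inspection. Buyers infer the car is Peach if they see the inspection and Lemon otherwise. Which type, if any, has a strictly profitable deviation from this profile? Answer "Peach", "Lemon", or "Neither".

Lemon

The inspection pays 24; no inspection pays 12.
Peach: assigned the inspection, nets 24 − 8 = 16; deviating to no inspection nets 12.
Lemon: assigned no inspection, nets 12; deviating to the inspection nets 24 − 11 = 13.
The Lemon type gains 1 by deviating.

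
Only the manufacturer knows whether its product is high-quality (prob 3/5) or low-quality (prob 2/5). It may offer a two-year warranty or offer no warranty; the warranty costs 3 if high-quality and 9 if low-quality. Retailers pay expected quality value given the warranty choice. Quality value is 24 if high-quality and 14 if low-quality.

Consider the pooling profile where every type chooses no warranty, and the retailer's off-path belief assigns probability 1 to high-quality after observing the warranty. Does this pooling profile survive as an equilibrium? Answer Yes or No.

On path, the retailer holds the prior and pays 3/5·24 + 2/5·14 = 20. Off path (the warranty), believing high-quality, it pays 24.
high-quality: no warranty nets 20; the warranty nets 24 − 3 = 21. high-quality would deviate.
low-quality: no warranty nets 20; the warranty nets 24 − 9 = 15. low-quality stays.
A type deviates, so pooling fails.

No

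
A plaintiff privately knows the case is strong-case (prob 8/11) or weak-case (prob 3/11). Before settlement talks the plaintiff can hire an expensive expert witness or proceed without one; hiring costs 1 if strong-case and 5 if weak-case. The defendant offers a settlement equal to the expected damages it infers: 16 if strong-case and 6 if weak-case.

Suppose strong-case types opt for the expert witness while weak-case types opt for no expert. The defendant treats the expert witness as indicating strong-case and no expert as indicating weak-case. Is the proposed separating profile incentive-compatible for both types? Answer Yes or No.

Under these beliefs, the expert witness earns settlement 16 and no expert earns settlement 6.
strong-case: the expert witness nets 16 − 1 = 15; no expert nets 6. strong-case prefers the expert witness.
weak-case: the expert witness nets 16 − 5 = 11; no expert nets 6. weak-case would deviate to the expert witness.
weak-case has a profitable deviation, so the profile is not an equilibrium.

No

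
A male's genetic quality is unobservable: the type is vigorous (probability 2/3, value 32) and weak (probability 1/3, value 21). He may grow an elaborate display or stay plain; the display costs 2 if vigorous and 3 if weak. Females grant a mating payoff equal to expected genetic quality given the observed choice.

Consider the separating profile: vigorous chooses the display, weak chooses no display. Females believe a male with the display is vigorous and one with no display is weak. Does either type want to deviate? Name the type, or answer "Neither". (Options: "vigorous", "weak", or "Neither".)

The display pays 32; no display pays 21.
vigorous: assigned the display, nets 32 − 2 = 30; deviating to no display nets 21.
weak: assigned no display, nets 21; deviating to the display nets 32 − 3 = 29.
The weak type gains 8 by deviating.

weak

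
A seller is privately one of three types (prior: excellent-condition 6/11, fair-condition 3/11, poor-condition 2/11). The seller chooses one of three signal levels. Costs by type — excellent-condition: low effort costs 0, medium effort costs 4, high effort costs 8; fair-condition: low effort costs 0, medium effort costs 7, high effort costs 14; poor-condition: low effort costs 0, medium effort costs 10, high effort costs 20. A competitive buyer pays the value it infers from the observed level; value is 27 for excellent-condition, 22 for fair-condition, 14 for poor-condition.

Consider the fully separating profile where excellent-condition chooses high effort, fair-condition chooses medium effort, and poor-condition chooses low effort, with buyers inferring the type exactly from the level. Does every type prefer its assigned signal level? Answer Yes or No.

Yes

Separating prices: high effort → 27, medium effort → 22, low effort → 14.
excellent-condition (assigned high effort): low effort: 14 − 0 = 14; medium effort: 22 − 4 = 18; high effort: 27 − 8 = 19. excellent-condition stays.
fair-condition (assigned medium effort): low effort: 14 − 0 = 14; medium effort: 22 − 7 = 15; high effort: 27 − 14 = 13. fair-condition stays.
poor-condition (assigned low effort): low effort: 14 − 0 = 14; medium effort: 22 − 10 = 12; high effort: 27 − 20 = 7. poor-condition stays.
Every type prefers its assigned level; separation holds.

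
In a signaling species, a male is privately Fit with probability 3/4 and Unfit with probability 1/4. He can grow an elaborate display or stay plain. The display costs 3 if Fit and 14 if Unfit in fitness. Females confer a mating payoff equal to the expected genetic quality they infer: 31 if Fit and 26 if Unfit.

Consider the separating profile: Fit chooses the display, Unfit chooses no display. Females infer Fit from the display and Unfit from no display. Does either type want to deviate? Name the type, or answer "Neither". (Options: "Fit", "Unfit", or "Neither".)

Neither

The display pays 31; no display pays 26.
Fit: assigned the display, nets 31 − 3 = 28; deviating to no display nets 26.
Unfit: assigned no display, nets 26; deviating to the display nets 31 − 14 = 17.
Both types strictly prefer their assigned action; no profitable deviation.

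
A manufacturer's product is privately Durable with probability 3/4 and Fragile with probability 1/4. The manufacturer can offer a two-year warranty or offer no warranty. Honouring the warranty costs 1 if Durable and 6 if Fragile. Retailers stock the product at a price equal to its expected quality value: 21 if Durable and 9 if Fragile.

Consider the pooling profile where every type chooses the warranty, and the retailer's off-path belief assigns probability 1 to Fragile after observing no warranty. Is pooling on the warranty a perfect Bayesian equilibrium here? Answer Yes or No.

On path, the retailer holds the prior and pays 3/4·21 + 1/4·9 = 18. Off path (no warranty), believing Fragile, it pays 9.
Durable: the warranty nets 18 − 1 = 17; no warranty nets 9. Durable stays.
Fragile: the warranty nets 18 − 6 = 12; no warranty nets 9. Fragile stays.
No type deviates, so pooling is sustained.

Yes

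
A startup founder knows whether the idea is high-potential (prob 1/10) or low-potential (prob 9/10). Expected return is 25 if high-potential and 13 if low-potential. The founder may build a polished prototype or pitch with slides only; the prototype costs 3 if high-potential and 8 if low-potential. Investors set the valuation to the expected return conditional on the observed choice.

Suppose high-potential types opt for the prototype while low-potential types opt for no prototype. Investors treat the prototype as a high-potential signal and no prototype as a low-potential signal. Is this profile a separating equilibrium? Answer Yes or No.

No

Under these beliefs, the prototype earns valuation 25 and no prototype earns valuation 13.
high-potential: the prototype nets 25 − 3 = 22; no prototype nets 13. high-potential prefers the prototype.
low-potential: the prototype nets 25 − 8 = 17; no prototype nets 13. low-potential would deviate to the prototype.
low-potential has a profitable deviation, so the profile is not an equilibrium.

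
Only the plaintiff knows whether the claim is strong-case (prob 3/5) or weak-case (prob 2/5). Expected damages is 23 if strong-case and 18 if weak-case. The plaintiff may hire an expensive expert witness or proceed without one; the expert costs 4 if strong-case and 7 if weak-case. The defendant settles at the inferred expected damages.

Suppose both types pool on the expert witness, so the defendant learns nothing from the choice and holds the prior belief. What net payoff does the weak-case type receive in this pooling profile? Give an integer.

14

Pooled settlement = 3/5·23 + 2/5·18 = 21.
weak-case pays cost 7 for the expert witness, so net payoff = 21 − 7 = 14.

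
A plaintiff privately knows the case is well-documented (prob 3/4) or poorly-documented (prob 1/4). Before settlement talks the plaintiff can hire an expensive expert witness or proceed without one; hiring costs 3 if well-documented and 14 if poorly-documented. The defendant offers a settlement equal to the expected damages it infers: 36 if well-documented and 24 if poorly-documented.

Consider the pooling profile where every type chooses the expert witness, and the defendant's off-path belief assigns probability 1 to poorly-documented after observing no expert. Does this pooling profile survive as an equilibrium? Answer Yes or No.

On path, the defendant holds the prior and pays 3/4·36 + 1/4·24 = 33. Off path (no expert), believing poorly-documented, it pays 24.
well-documented: the expert witness nets 33 − 3 = 30; no expert nets 24. well-documented stays.
poorly-documented: the expert witness nets 33 − 14 = 19; no expert nets 24. poorly-documented would deviate.
A type deviates, so pooling fails.

No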